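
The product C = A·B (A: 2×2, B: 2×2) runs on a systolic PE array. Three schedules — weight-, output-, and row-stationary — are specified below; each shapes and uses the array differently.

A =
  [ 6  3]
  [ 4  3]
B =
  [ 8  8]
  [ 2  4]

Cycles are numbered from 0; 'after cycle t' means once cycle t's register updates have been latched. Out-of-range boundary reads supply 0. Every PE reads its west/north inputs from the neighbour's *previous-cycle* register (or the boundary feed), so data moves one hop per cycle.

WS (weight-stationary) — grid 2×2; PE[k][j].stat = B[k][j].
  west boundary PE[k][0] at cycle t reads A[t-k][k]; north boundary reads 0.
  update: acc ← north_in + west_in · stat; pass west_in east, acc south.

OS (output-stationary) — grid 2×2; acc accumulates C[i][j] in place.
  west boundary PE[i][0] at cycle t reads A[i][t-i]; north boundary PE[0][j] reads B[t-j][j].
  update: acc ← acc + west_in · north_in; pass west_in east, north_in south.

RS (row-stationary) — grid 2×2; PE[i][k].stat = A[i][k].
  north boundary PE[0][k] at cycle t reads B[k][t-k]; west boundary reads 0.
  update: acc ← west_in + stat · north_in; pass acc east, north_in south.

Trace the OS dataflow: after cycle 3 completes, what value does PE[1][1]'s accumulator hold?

PE[1][1].acc = 44

Tracing OS — 2×2 array, target PE[1][1]:
  0: (0,1).acc=0  regs=<0,0>
  0: (1,0).acc=0  regs=<0,0>
  0: (1,1).acc=0  regs=<0,0>
  1: (0,1).acc=48  regs=<6,8>
  1: (1,0).acc=32  regs=<4,8>
  1: (1,1).acc=0  regs=<0,0>
  2: (0,1).acc=60  regs=<3,4>
  2: (1,0).acc=38  regs=<3,2>
  2: (1,1).acc=32  regs=<4,8>
  3: (0,1).acc=60  regs=<0,0>
  3: (1,0).acc=38  regs=<0,0>
  3: (1,1).acc=44  regs=<3,4>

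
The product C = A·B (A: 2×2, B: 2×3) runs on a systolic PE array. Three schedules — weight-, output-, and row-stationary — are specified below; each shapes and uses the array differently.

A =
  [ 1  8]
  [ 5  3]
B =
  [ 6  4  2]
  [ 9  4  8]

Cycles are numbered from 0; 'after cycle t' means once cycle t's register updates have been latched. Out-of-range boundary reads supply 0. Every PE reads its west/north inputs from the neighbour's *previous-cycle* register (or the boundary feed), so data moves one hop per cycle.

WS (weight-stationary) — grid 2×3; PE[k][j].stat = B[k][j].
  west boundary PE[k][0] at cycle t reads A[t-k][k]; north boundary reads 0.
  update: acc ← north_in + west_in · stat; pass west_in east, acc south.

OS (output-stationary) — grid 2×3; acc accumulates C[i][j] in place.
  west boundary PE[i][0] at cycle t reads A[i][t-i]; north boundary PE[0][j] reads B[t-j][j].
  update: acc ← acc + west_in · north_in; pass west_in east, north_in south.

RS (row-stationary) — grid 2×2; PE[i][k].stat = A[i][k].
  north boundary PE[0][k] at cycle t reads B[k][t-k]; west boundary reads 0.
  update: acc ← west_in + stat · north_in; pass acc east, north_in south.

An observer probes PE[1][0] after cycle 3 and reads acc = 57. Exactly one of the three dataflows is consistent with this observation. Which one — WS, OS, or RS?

Under WS (2×3), PE[1][0]:
  cycle 0: PE[1][0] → acc 0, east 0, south 0
  cycle 1: PE[1][0] → acc 78, east 8, south 78
  cycle 2: PE[1][0] → acc 57, east 3, south 57
  cycle 3: PE[1][0] → acc 0, east 0, south 0
Under OS (2×3), PE[1][0]:
  cycle 0: PE[1][0] → acc 0, east 0, south 0
  cycle 1: PE[1][0] → acc 30, east 5, south 6
  cycle 2: PE[1][0] → acc 57, east 3, south 9
  cycle 3: PE[1][0] → acc 57, east 0, south 0
Under RS (2×2), PE[1][0]:
  cycle 0: PE[1][0] → acc 0, east 0, south 0
  cycle 1: PE[1][0] → acc 30, east 30, south 6
  cycle 2: PE[1][0] → acc 20, east 20, south 4
  cycle 3: PE[1][0] → acc 10, east 10, south 2

dataflow = OS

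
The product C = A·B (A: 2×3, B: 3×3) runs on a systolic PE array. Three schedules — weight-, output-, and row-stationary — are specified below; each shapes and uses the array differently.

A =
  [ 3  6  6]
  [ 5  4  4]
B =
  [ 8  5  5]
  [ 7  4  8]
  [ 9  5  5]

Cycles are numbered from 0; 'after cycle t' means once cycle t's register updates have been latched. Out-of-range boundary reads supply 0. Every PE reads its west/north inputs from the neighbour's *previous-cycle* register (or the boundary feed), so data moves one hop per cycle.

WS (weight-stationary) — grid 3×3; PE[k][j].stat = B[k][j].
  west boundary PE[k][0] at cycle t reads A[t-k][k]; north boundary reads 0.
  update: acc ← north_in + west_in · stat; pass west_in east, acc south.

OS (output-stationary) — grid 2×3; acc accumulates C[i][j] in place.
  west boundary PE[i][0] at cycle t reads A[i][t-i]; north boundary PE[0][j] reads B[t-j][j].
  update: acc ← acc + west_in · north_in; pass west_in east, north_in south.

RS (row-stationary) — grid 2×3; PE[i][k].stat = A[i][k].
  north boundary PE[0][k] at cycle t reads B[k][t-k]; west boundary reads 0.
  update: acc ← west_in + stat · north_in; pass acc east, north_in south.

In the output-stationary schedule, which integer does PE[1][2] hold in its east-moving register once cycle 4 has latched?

register = 4

OS on a 2×3 grid — tracing PE[1][2] and its feeders:
  cycle 0: PE[0][2] → acc 0, east 0, south 0
  cycle 0: PE[1][1] → acc 0, east 0, south 0
  cycle 0: PE[1][2] → acc 0, east 0, south 0
  cycle 1: PE[0][2] → acc 0, east 0, south 0
  cycle 1: PE[1][1] → acc 0, east 0, south 0
  cycle 1: PE[1][2] → acc 0, east 0, south 0
  cycle 2: PE[0][2] → acc 15, east 3, south 5
  cycle 2: PE[1][1] → acc 25, east 5, south 5
  cycle 2: PE[1][2] → acc 0, east 0, south 0
  cycle 3: PE[0][2] → acc 63, east 6, south 8
  cycle 3: PE[1][1] → acc 41, east 4, south 4
  cycle 3: PE[1][2] → acc 25, east 5, south 5
  cycle 4: PE[0][2] → acc 93, east 6, south 5
  cycle 4: PE[1][1] → acc 61, east 4, south 5
  cycle 4: PE[1][2] → acc 57, east 4, south 8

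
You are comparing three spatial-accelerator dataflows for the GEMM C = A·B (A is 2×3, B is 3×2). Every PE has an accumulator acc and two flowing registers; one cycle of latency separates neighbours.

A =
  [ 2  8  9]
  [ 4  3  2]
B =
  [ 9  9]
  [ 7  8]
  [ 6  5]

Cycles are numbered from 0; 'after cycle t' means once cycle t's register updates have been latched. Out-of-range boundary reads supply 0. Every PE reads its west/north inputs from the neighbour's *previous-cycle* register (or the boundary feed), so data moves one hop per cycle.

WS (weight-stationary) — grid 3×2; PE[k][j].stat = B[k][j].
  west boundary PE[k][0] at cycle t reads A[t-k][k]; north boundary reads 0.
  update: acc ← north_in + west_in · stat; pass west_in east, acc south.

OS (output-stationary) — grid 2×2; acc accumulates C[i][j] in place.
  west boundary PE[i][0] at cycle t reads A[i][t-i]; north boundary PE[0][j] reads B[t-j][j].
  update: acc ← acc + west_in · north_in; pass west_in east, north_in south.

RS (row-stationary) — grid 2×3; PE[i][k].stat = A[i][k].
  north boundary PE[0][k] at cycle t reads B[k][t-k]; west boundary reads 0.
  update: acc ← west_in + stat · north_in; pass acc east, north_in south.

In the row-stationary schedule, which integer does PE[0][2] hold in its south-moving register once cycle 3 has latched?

Tracing RS — 2×3 array, target PE[0][2]:
  [0] (0,1) acc=0 (h:0 v:0)
  [0] (0,2) acc=0 (h:0 v:0)
  [1] (0,1) acc=74 (h:74 v:7)
  [1] (0,2) acc=0 (h:0 v:0)
  [2] (0,1) acc=82 (h:82 v:8)
  [2] (0,2) acc=128 (h:128 v:6)
  [3] (0,1) acc=0 (h:0 v:0)
  [3] (0,2) acc=127 (h:127 v:5)

register = 5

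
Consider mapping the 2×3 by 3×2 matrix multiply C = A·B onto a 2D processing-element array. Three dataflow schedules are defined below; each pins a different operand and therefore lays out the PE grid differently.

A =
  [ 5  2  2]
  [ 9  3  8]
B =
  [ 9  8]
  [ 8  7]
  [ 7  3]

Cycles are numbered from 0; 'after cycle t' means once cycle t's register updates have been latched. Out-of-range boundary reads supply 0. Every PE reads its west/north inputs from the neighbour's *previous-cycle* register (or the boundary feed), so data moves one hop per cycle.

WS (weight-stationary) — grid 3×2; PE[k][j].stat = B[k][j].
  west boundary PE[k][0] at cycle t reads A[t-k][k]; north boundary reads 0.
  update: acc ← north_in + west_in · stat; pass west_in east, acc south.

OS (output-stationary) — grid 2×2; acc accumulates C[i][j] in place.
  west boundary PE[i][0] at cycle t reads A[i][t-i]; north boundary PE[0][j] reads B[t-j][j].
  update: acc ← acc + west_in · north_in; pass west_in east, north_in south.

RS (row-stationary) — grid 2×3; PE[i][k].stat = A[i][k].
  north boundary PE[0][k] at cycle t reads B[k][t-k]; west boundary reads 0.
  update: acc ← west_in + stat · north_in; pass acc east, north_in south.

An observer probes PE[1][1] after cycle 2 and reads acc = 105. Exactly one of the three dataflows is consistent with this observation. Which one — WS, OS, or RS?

WS [3×2] PE[1][1] across cycles:
  0: (1,1).acc=0  regs=<0,0>
  1: (1,1).acc=0  regs=<0,0>
  2: (1,1).acc=54  regs=<2,54>
OS [2×2] PE[1][1] across cycles:
  0: (1,1).acc=0  regs=<0,0>
  1: (1,1).acc=0  regs=<0,0>
  2: (1,1).acc=72  regs=<9,8>
RS [2×3] PE[1][1] across cycles:
  0: (1,1).acc=0  regs=<0,0>
  1: (1,1).acc=0  regs=<0,0>
  2: (1,1).acc=105  regs=<105,8>

dataflow = RS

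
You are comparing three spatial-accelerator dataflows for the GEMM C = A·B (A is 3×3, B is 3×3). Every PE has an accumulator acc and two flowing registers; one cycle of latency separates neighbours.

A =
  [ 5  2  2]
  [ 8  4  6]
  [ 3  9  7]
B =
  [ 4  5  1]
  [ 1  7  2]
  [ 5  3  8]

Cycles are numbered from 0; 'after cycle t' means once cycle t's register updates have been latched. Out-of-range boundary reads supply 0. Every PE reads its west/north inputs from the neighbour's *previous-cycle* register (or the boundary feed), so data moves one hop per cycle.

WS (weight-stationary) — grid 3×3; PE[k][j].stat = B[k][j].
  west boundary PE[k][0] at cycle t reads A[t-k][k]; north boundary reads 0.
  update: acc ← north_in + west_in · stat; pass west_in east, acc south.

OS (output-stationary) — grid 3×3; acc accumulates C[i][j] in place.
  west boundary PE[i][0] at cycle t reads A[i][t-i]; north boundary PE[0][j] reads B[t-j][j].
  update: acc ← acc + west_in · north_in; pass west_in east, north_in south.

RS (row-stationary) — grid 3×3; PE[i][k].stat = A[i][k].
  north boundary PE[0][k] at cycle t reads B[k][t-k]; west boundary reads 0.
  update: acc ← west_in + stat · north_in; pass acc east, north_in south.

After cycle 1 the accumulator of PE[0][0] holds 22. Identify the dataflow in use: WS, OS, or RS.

Under WS (3×3), PE[0][0]:
  cycle 0: PE[0][0] → acc 20, east 5, south 20
  cycle 1: PE[0][0] → acc 32, east 8, south 32
Under OS (3×3), PE[0][0]:
  cycle 0: PE[0][0] → acc 20, east 5, south 4
  cycle 1: PE[0][0] → acc 22, east 2, south 1
Under RS (3×3), PE[0][0]:
  cycle 0: PE[0][0] → acc 20, east 20, south 4
  cycle 1: PE[0][0] → acc 25, east 25, south 5

dataflow = OS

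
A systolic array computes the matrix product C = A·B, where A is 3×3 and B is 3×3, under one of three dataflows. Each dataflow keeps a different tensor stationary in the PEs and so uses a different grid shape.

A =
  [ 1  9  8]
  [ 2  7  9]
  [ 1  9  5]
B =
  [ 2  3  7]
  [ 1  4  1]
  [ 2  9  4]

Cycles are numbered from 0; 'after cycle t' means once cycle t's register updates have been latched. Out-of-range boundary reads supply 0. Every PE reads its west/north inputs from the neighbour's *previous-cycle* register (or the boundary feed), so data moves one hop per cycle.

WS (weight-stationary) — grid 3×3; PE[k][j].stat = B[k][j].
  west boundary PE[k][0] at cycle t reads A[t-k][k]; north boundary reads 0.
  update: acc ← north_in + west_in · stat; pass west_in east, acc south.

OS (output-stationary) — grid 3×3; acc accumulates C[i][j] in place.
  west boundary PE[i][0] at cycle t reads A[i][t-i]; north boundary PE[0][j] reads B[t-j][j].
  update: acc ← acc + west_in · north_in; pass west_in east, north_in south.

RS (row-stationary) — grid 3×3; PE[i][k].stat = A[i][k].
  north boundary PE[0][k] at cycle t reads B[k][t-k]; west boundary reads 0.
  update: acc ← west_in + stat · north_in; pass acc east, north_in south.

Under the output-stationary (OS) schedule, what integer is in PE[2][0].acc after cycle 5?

OS on a 3×3 grid — tracing PE[2][0] and its feeders:
  cycle 0: PE[1][0] → acc 0, east 0, south 0
  cycle 0: PE[2][0] → acc 0, east 0, south 0
  cycle 1: PE[1][0] → acc 4, east 2, south 2
  cycle 1: PE[2][0] → acc 0, east 0, south 0
  cycle 2: PE[1][0] → acc 11, east 7, south 1
  cycle 2: PE[2][0] → acc 2, east 1, south 2
  cycle 3: PE[1][0] → acc 29, east 9, south 2
  cycle 3: PE[2][0] → acc 11, east 9, south 1
  cycle 4: PE[1][0] → acc 29, east 0, south 0
  cycle 4: PE[2][0] → acc 21, east 5, south 2
  cycle 5: PE[1][0] → acc 29, east 0, south 0
  cycle 5: PE[2][0] → acc 21, east 0, south 0

PE[2][0].acc = 21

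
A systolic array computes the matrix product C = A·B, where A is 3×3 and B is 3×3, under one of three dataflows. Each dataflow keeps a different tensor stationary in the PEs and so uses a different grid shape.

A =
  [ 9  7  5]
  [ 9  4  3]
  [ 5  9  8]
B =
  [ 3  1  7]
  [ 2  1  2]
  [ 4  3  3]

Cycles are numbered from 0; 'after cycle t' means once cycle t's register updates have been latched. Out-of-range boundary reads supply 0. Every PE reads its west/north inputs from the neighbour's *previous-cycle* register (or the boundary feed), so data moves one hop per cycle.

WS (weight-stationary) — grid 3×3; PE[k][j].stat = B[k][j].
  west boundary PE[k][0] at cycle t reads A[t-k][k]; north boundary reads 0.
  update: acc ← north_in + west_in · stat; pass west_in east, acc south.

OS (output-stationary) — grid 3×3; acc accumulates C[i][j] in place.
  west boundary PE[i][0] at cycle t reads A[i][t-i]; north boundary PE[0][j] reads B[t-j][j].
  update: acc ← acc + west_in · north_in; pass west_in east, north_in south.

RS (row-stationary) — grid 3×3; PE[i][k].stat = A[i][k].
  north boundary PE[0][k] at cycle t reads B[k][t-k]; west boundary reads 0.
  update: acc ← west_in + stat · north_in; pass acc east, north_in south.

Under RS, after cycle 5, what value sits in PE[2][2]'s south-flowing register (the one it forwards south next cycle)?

RS on a 3×3 grid — tracing PE[2][2] and its feeders:
  after 0 — PE[1][2] acc=0, pass-E 0, pass-S 0
  after 0 — PE[2][1] acc=0, pass-E 0, pass-S 0
  after 0 — PE[2][2] acc=0, pass-E 0, pass-S 0
  after 1 — PE[1][2] acc=0, pass-E 0, pass-S 0
  after 1 — PE[2][1] acc=0, pass-E 0, pass-S 0
  after 1 — PE[2][2] acc=0, pass-E 0, pass-S 0
  after 2 — PE[1][2] acc=0, pass-E 0, pass-S 0
  after 2 — PE[2][1] acc=0, pass-E 0, pass-S 0
  after 2 — PE[2][2] acc=0, pass-E 0, pass-S 0
  after 3 — PE[1][2] acc=47, pass-E 47, pass-S 4
  after 3 — PE[2][1] acc=33, pass-E 33, pass-S 2
  after 3 — PE[2][2] acc=0, pass-E 0, pass-S 0
  after 4 — PE[1][2] acc=22, pass-E 22, pass-S 3
  after 4 — PE[2][1] acc=14, pass-E 14, pass-S 1
  after 4 — PE[2][2] acc=65, pass-E 65, pass-S 4
  after 5 — PE[1][2] acc=80, pass-E 80, pass-S 3
  after 5 — PE[2][1] acc=53, pass-E 53, pass-S 2
  after 5 — PE[2][2] acc=38, pass-E 38, pass-S 3

register = 3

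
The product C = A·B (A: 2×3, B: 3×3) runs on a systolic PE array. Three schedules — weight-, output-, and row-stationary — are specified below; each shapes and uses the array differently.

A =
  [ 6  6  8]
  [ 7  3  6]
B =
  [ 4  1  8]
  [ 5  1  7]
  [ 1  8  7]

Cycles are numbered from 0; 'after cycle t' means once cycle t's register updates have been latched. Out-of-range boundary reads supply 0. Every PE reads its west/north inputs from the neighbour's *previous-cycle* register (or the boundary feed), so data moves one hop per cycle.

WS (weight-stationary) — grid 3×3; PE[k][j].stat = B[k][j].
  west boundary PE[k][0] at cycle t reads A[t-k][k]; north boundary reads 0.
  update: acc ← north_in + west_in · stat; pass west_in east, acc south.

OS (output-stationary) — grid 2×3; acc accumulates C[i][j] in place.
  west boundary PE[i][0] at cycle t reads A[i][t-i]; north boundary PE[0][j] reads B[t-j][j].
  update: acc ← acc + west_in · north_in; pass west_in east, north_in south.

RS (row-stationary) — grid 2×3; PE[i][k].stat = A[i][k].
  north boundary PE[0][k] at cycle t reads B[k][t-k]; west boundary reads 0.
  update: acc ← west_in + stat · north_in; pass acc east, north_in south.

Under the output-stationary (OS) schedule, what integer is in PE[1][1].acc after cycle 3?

OS on a 2×3 grid — tracing PE[1][1] and its feeders:
  0: (0,1).acc=0  regs=<0,0>
  0: (1,0).acc=0  regs=<0,0>
  0: (1,1).acc=0  regs=<0,0>
  1: (0,1).acc=6  regs=<6,1>
  1: (1,0).acc=28  regs=<7,4>
  1: (1,1).acc=0  regs=<0,0>
  2: (0,1).acc=12  regs=<6,1>
  2: (1,0).acc=43  regs=<3,5>
  2: (1,1).acc=7  regs=<7,1>
  3: (0,1).acc=76  regs=<8,8>
  3: (1,0).acc=49  regs=<6,1>
  3: (1,1).acc=10  regs=<3,1>

PE[1][1].acc = 10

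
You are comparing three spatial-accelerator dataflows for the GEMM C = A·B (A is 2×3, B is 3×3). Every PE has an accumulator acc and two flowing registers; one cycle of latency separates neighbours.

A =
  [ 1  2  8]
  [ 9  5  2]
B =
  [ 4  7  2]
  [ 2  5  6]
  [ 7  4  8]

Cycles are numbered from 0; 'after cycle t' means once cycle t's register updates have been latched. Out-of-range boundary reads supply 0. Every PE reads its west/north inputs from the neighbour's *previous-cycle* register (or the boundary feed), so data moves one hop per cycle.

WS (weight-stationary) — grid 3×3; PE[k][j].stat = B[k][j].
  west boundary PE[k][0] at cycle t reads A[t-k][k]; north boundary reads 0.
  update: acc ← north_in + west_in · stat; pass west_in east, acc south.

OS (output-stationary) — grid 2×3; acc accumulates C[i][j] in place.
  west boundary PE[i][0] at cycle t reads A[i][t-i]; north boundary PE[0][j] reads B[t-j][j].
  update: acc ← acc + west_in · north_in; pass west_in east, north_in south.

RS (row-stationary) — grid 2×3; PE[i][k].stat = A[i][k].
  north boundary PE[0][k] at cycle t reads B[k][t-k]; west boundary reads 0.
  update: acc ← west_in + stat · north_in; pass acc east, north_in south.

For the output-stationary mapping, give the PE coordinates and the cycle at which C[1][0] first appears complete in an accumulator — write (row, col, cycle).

OS: C[1][0] accumulates in PE[1][0]:
  c0 r1c0: 0 / 0 / 0
  c1 r1c0: 36 / 9 / 4
  c2 r1c0: 46 / 5 / 2
  c3 r1c0: 60 / 2 / 7

(row, col, cycle) = (1, 0, 3)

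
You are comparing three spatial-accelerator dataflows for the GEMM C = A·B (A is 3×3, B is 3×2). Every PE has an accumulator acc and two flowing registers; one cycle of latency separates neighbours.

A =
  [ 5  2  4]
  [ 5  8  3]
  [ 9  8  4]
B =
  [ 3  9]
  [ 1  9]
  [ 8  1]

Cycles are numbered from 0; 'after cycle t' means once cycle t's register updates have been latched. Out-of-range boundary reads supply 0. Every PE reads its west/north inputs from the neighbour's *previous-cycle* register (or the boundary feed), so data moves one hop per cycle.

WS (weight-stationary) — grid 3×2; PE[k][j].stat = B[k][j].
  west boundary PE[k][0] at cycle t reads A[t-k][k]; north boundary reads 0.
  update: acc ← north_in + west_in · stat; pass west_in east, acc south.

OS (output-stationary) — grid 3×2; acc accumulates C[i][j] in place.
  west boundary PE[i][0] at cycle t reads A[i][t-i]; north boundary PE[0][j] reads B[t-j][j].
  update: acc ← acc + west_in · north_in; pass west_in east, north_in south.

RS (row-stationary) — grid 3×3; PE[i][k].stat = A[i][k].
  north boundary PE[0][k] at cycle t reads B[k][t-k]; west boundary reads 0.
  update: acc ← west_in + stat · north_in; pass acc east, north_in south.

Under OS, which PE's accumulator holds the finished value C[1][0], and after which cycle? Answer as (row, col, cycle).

OS: C[1][0] accumulates in PE[1][0]:
  step 0 · PE1,0: acc=0; fwd→0 fwd↓0
  step 1 · PE1,0: acc=15; fwd→5 fwd↓3
  step 2 · PE1,0: acc=23; fwd→8 fwd↓1
  step 3 · PE1,0: acc=47; fwd→3 fwd↓8

(row, col, cycle) = (1, 0, 3)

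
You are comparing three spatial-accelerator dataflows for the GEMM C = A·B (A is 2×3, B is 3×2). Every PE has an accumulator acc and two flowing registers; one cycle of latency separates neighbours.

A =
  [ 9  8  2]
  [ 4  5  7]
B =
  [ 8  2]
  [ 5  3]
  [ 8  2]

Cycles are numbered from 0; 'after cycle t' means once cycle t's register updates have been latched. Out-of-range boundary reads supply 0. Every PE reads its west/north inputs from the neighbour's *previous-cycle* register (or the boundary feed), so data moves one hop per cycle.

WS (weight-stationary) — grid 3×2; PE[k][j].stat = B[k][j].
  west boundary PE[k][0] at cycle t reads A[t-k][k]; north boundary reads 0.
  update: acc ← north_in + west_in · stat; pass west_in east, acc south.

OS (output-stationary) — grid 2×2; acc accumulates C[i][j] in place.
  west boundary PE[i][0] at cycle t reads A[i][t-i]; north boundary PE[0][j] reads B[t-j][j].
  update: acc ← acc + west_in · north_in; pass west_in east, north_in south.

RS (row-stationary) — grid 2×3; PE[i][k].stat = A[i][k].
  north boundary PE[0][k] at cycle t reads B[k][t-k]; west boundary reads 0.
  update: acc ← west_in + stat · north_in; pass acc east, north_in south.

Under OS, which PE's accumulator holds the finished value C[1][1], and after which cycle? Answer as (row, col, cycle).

(row, col, cycle) = (1, 1, 4)

Under OS, C[1][1] lands at PE[1][1]:
  t=0 PE[1][1]: acc=0 h=0 v=0
  t=1 PE[1][1]: acc=0 h=0 v=0
  t=2 PE[1][1]: acc=8 h=4 v=2
  t=3 PE[1][1]: acc=23 h=5 v=3
  t=4 PE[1][1]: acc=37 h=7 v=2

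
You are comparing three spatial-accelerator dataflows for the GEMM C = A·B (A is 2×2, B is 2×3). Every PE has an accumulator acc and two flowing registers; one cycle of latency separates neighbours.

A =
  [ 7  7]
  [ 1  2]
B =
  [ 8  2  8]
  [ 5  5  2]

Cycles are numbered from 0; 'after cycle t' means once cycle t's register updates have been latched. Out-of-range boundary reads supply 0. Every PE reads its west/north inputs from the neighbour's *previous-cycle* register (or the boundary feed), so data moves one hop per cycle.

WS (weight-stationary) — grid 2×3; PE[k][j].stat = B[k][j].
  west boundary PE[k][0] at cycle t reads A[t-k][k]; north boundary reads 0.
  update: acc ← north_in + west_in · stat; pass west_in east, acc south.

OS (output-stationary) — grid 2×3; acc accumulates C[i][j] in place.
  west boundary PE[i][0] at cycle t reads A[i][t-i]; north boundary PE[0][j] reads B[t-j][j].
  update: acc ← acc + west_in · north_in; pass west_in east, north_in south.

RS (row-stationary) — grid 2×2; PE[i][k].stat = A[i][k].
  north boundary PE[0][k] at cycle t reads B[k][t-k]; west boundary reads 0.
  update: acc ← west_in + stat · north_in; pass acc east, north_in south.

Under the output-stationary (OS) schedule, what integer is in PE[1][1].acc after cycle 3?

PE[1][1].acc = 12

OS (2×3). Following PE[1][1] plus its west/north inputs:
  0: (0,1).acc=0  regs=<0,0>
  0: (1,0).acc=0  regs=<0,0>
  0: (1,1).acc=0  regs=<0,0>
  1: (0,1).acc=14  regs=<7,2>
  1: (1,0).acc=8  regs=<1,8>
  1: (1,1).acc=0  regs=<0,0>
  2: (0,1).acc=49  regs=<7,5>
  2: (1,0).acc=18  regs=<2,5>
  2: (1,1).acc=2  regs=<1,2>
  3: (0,1).acc=49  regs=<0,0>
  3: (1,0).acc=18  regs=<0,0>
  3: (1,1).acc=12  regs=<2,5>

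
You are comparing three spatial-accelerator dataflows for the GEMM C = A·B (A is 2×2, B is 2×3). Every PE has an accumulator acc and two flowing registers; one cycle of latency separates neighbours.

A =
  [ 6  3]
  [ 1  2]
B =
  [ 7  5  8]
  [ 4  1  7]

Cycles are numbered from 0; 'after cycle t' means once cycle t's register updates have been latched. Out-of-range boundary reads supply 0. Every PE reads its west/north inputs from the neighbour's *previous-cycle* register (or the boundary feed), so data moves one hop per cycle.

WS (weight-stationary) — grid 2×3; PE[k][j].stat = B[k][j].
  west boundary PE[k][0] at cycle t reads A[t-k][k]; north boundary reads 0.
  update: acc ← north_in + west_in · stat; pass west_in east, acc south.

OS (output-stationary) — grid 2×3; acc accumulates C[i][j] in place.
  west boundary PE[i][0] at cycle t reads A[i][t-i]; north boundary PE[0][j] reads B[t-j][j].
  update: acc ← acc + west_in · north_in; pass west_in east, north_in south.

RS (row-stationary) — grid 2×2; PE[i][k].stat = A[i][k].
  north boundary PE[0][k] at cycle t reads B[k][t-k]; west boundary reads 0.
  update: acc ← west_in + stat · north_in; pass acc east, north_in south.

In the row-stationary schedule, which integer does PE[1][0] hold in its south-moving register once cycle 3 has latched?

Tracing RS — 2×2 array, target PE[1][0]:
  cycle 0: PE[0][0] → acc 42, east 42, south 7
  cycle 0: PE[1][0] → acc 0, east 0, south 0
  cycle 1: PE[0][0] → acc 30, east 30, south 5
  cycle 1: PE[1][0] → acc 7, east 7, south 7
  cycle 2: PE[0][0] → acc 48, east 48, south 8
  cycle 2: PE[1][0] → acc 5, east 5, south 5
  cycle 3: PE[0][0] → acc 0, east 0, south 0
  cycle 3: PE[1][0] → acc 8, east 8, south 8

register = 8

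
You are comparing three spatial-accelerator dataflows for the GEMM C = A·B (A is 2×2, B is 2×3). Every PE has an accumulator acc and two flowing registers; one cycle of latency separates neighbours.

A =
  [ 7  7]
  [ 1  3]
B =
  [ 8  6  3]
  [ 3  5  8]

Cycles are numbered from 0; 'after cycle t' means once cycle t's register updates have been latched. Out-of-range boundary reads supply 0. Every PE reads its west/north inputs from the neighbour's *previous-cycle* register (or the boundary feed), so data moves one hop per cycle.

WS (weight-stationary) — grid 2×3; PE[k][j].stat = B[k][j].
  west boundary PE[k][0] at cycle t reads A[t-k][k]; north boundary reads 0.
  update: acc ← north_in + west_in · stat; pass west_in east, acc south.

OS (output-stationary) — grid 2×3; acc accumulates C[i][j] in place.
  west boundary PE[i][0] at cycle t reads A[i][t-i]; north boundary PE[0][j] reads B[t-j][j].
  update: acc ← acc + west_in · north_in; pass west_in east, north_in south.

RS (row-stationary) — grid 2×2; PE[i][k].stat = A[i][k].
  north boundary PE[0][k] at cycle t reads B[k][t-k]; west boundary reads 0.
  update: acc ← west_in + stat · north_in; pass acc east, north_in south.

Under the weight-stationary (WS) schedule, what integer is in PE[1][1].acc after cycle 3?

Tracing WS — 2×3 array, target PE[1][1]:
  after 0 — PE[0][1] acc=0, pass-E 0, pass-S 0
  after 0 — PE[1][0] acc=0, pass-E 0, pass-S 0
  after 0 — PE[1][1] acc=0, pass-E 0, pass-S 0
  after 1 — PE[0][1] acc=42, pass-E 7, pass-S 42
  after 1 — PE[1][0] acc=77, pass-E 7, pass-S 77
  after 1 — PE[1][1] acc=0, pass-E 0, pass-S 0
  after 2 — PE[0][1] acc=6, pass-E 1, pass-S 6
  after 2 — PE[1][0] acc=17, pass-E 3, pass-S 17
  after 2 — PE[1][1] acc=77, pass-E 7, pass-S 77
  after 3 — PE[0][1] acc=0, pass-E 0, pass-S 0
  after 3 — PE[1][0] acc=0, pass-E 0, pass-S 0
  after 3 — PE[1][1] acc=21, pass-E 3, pass-S 21

PE[1][1].acc = 21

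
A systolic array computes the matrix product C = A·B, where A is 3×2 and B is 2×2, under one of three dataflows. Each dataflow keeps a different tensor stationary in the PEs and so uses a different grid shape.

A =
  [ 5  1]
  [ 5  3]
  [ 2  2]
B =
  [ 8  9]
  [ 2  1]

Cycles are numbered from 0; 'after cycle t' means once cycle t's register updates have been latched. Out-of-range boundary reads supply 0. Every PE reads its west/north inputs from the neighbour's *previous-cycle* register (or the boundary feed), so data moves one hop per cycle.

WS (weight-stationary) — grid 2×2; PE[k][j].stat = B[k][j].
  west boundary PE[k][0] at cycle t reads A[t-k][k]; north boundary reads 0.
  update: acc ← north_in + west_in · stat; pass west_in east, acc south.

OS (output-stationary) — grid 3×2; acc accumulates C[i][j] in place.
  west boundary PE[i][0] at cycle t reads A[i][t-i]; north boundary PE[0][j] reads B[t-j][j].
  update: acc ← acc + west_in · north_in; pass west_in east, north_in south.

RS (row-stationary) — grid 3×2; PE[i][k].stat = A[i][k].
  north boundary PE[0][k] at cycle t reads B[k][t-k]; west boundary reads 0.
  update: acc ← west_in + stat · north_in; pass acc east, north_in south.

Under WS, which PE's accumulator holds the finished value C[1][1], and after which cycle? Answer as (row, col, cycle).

Under WS, C[1][1] lands at PE[1][1]:
  step 0 · PE1,1: acc=0; fwd→0 fwd↓0
  step 1 · PE1,1: acc=0; fwd→0 fwd↓0
  step 2 · PE1,1: acc=46; fwd→1 fwd↓46
  step 3 · PE1,1: acc=48; fwd→3 fwd↓48

(row, col, cycle) = (1, 1, 3)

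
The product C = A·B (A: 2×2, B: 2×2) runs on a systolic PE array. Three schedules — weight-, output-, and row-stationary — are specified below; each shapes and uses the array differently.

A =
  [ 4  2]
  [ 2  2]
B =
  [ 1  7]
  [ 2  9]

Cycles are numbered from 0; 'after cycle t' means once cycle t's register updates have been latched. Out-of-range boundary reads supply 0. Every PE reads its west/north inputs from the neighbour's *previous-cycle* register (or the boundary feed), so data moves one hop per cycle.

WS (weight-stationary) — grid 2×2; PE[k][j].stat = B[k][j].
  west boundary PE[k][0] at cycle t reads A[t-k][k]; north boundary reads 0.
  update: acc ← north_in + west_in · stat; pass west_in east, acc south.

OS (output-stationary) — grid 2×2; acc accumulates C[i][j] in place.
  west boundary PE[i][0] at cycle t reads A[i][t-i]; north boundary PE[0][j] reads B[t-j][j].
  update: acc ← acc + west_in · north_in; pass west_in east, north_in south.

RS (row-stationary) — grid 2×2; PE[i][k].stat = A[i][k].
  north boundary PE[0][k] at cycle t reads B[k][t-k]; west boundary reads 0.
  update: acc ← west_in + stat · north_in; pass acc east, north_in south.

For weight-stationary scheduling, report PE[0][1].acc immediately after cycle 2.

PE[0][1].acc = 14

WS 2×2: PE[0][1] cycle-by-cycle (with neighbour feeds):
  [0] (0,0) acc=4 (h:4 v:4)
  [0] (0,1) acc=0 (h:0 v:0)
  [1] (0,0) acc=2 (h:2 v:2)
  [1] (0,1) acc=28 (h:4 v:28)
  [2] (0,0) acc=0 (h:0 v:0)
  [2] (0,1) acc=14 (h:2 v:14)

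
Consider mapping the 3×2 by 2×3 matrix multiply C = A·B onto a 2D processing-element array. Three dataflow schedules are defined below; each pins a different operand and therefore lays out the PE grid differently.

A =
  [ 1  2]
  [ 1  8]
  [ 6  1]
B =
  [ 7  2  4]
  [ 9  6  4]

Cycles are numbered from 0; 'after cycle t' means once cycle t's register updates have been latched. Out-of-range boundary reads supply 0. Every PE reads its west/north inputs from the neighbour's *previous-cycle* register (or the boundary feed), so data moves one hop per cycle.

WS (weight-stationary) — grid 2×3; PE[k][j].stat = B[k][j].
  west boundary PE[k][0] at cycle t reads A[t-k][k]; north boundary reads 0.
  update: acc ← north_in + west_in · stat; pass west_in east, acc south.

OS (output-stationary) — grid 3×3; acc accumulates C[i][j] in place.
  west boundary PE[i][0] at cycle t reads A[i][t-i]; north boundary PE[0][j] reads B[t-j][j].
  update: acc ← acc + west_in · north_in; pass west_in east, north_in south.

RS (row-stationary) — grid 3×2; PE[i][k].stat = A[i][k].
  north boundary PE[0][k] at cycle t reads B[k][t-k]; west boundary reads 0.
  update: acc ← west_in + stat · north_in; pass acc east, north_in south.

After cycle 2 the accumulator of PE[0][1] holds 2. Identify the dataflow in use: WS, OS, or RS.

Under WS (2×3), PE[0][1]:
  [0] (0,1) acc=0 (h:0 v:0)
  [1] (0,1) acc=2 (h:1 v:2)
  [2] (0,1) acc=2 (h:1 v:2)
Under OS (3×3), PE[0][1]:
  [0] (0,1) acc=0 (h:0 v:0)
  [1] (0,1) acc=2 (h:1 v:2)
  [2] (0,1) acc=14 (h:2 v:6)
Under RS (3×2), PE[0][1]:
  [0] (0,1) acc=0 (h:0 v:0)
  [1] (0,1) acc=25 (h:25 v:9)
  [2] (0,1) acc=14 (h:14 v:6)

dataflow = WS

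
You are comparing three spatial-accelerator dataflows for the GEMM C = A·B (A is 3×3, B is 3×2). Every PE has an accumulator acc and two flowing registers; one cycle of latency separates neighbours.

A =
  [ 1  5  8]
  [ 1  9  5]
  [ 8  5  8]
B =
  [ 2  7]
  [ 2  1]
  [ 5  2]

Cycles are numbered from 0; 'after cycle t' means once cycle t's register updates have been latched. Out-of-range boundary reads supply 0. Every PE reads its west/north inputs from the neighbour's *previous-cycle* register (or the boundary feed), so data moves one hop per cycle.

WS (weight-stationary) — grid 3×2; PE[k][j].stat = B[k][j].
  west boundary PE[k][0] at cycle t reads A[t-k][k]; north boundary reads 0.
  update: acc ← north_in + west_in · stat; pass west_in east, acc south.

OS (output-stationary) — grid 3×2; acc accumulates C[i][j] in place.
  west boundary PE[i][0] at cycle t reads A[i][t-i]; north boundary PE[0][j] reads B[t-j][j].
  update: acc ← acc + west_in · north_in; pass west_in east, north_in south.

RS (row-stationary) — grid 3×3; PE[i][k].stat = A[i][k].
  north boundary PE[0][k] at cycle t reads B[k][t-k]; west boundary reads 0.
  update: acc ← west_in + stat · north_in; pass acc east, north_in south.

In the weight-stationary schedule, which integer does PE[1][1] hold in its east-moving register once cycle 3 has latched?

WS 3×2: PE[1][1] cycle-by-cycle (with neighbour feeds):
  step 0 · PE0,1: acc=0; fwd→0 fwd↓0
  step 0 · PE1,0: acc=0; fwd→0 fwd↓0
  step 0 · PE1,1: acc=0; fwd→0 fwd↓0
  step 1 · PE0,1: acc=7; fwd→1 fwd↓7
  step 1 · PE1,0: acc=12; fwd→5 fwd↓12
  step 1 · PE1,1: acc=0; fwd→0 fwd↓0
  step 2 · PE0,1: acc=7; fwd→1 fwd↓7
  step 2 · PE1,0: acc=20; fwd→9 fwd↓20
  step 2 · PE1,1: acc=12; fwd→5 fwd↓12
  step 3 · PE0,1: acc=56; fwd→8 fwd↓56
  step 3 · PE1,0: acc=26; fwd→5 fwd↓26
  step 3 · PE1,1: acc=16; fwd→9 fwd↓16

register = 9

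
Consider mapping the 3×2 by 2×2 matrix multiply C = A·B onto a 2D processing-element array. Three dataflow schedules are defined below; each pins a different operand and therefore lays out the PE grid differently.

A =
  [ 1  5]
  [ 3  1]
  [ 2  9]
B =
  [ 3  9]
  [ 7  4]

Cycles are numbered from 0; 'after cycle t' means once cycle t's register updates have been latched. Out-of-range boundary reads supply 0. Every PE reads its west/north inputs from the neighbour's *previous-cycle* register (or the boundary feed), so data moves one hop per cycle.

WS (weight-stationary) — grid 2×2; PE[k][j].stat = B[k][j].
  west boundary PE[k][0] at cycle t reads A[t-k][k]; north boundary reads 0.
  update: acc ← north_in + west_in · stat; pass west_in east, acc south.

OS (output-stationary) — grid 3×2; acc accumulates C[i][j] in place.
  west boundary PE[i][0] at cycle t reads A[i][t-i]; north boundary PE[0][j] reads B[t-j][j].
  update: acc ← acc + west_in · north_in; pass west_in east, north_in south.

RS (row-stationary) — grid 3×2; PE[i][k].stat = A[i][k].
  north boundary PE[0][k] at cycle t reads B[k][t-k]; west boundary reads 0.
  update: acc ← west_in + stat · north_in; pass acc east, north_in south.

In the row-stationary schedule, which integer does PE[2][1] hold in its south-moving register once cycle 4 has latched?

register = 4

RS 3×2: PE[2][1] cycle-by-cycle (with neighbour feeds):
  @0  [1,1]  acc 0  |  →0  ↓0
  @0  [2,0]  acc 0  |  →0  ↓0
  @0  [2,1]  acc 0  |  →0  ↓0
  @1  [1,1]  acc 0  |  →0  ↓0
  @1  [2,0]  acc 0  |  →0  ↓0
  @1  [2,1]  acc 0  |  →0  ↓0
  @2  [1,1]  acc 16  |  →16  ↓7
  @2  [2,0]  acc 6  |  →6  ↓3
  @2  [2,1]  acc 0  |  →0  ↓0
  @3  [1,1]  acc 31  |  →31  ↓4
  @3  [2,0]  acc 18  |  →18  ↓9
  @3  [2,1]  acc 69  |  →69  ↓7
  @4  [1,1]  acc 0  |  →0  ↓0
  @4  [2,0]  acc 0  |  →0  ↓0
  @4  [2,1]  acc 54  |  →54  ↓4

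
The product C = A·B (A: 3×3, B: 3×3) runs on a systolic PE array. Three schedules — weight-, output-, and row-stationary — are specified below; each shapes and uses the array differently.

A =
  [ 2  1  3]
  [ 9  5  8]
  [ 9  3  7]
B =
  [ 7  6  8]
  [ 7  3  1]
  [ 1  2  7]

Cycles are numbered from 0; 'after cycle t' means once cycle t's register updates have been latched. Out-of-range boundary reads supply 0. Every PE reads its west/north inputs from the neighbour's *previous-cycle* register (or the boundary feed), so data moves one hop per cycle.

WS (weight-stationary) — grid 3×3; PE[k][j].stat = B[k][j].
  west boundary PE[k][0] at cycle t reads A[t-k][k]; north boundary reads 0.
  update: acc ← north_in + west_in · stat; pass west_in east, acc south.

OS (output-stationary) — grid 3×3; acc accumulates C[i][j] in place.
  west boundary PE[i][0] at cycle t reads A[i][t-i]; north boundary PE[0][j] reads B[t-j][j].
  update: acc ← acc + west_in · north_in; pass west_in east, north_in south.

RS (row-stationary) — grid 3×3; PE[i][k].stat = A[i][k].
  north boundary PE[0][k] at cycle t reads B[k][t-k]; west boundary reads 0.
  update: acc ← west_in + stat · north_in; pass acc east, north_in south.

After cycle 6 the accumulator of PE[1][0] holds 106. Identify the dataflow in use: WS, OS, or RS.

dataflow = OS

WS (3×3 grid), PE[1][0]:
  c0 r1c0: 0 / 0 / 0
  c1 r1c0: 21 / 1 / 21
  c2 r1c0: 98 / 5 / 98
  c3 r1c0: 84 / 3 / 84
  c4 r1c0: 0 / 0 / 0
  c5 r1c0: 0 / 0 / 0
  c6 r1c0: 0 / 0 / 0
OS (3×3 grid), PE[1][0]:
  c0 r1c0: 0 / 0 / 0
  c1 r1c0: 63 / 9 / 7
  c2 r1c0: 98 / 5 / 7
  c3 r1c0: 106 / 8 / 1
  c4 r1c0: 106 / 0 / 0
  c5 r1c0: 106 / 0 / 0
  c6 r1c0: 106 / 0 / 0
RS (3×3 grid), PE[1][0]:
  c0 r1c0: 0 / 0 / 0
  c1 r1c0: 63 / 63 / 7
  c2 r1c0: 54 / 54 / 6
  c3 r1c0: 72 / 72 / 8
  c4 r1c0: 0 / 0 / 0
  c5 r1c0: 0 / 0 / 0
  c6 r1c0: 0 / 0 / 0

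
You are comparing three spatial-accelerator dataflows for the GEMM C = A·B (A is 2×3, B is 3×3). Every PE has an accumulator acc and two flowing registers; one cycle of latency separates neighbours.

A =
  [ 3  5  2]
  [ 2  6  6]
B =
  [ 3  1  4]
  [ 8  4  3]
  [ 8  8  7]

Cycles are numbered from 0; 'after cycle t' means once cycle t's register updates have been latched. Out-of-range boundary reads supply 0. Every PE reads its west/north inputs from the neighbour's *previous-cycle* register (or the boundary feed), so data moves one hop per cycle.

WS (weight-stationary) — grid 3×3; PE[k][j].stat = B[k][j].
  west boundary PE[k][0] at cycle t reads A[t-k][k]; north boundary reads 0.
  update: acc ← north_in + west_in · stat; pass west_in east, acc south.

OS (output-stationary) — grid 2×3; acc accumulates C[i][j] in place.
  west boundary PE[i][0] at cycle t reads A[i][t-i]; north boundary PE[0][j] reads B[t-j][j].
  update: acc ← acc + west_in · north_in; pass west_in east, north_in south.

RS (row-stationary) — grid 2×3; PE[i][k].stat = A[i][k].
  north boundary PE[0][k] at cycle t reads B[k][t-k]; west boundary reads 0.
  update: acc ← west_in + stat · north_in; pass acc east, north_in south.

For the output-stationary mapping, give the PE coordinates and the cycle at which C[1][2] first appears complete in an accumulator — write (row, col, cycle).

(row, col, cycle) = (1, 2, 5)

OS — PE[1][2] is where C[1][2] collects:
  cycle 0: PE[1][2] → acc 0, east 0, south 0
  cycle 1: PE[1][2] → acc 0, east 0, south 0
  cycle 2: PE[1][2] → acc 0, east 0, south 0
  cycle 3: PE[1][2] → acc 8, east 2, south 4
  cycle 4: PE[1][2] → acc 26, east 6, south 3
  cycle 5: PE[1][2] → acc 68, east 6, south 7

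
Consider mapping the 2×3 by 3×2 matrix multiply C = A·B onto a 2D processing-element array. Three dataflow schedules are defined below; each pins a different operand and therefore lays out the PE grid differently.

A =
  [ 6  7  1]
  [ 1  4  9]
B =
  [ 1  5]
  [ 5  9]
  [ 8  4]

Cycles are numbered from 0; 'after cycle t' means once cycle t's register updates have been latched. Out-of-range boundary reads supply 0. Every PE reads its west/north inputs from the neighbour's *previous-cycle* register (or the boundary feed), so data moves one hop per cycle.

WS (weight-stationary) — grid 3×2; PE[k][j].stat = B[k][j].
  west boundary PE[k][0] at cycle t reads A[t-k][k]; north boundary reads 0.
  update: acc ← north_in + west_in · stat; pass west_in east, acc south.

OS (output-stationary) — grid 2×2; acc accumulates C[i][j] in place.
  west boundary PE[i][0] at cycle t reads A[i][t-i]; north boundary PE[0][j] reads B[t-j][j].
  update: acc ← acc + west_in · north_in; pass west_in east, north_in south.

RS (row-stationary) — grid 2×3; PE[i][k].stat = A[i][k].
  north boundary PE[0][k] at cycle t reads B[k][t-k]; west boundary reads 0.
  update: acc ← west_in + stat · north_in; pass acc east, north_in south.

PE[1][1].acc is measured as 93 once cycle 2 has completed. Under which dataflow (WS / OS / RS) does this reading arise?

dataflow = WS

— WS: 3×2; PE[1][1] trace:
  step 0 · PE1,1: acc=0; fwd→0 fwd↓0
  step 1 · PE1,1: acc=0; fwd→0 fwd↓0
  step 2 · PE1,1: acc=93; fwd→7 fwd↓93
— OS: 2×2; PE[1][1] trace:
  step 0 · PE1,1: acc=0; fwd→0 fwd↓0
  step 1 · PE1,1: acc=0; fwd→0 fwd↓0
  step 2 · PE1,1: acc=5; fwd→1 fwd↓5
— RS: 2×3; PE[1][1] trace:
  step 0 · PE1,1: acc=0; fwd→0 fwd↓0
  step 1 · PE1,1: acc=0; fwd→0 fwd↓0
  step 2 · PE1,1: acc=21; fwd→21 fwd↓5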